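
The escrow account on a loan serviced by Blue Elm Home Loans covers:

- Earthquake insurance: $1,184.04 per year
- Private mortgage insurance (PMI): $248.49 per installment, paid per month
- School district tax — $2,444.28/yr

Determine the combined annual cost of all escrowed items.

Earthquake insurance — $1,184.04/yr
Private mortgage insurance (PMI) — $248.49 × 12 = $2,981.88/yr
School district tax — $2,444.28/yr
Total per year = $1,184.04 + $2,981.88 + $2,444.28 = $6,610.20

$6,610.20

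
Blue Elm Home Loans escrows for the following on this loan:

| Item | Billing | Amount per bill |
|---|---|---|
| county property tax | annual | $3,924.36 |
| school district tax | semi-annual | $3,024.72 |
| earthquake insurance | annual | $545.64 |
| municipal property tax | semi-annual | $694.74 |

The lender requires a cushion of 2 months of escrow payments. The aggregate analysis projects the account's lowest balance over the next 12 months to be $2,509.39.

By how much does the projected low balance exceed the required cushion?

$524.57

County property tax: $3,924.36/yr
School district tax: $3,024.72 × 2 = $6,049.44/yr
Earthquake insurance: $545.64/yr
Municipal property tax: $694.74 × 2 = $1,389.48/yr
Total annual escrow = $11,908.92
Per month = $11,908.92 / 12 = $992.41
Required cushion = 2 × $992.41 = $1,984.82
Excess over cushion: $2,509.39 − $1,984.82 = $524.57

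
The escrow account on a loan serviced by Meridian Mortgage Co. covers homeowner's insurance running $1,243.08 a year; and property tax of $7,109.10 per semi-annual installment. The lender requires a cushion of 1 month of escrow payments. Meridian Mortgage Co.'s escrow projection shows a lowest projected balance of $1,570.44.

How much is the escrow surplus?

$282.00

Homeowner's insurance — $1,243.08 per year
Property tax — $7,109.10 × 2 = $14,218.20 per year
Yearly total = $1,243.08 + $14,218.20 = $15,461.28
Base monthly escrow = $15,461.28 ÷ 12 = $1,288.44
Required cushion = 1 × $1,288.44 = $1,288.44
Surplus = $1,570.44 − $1,288.44 = $282.00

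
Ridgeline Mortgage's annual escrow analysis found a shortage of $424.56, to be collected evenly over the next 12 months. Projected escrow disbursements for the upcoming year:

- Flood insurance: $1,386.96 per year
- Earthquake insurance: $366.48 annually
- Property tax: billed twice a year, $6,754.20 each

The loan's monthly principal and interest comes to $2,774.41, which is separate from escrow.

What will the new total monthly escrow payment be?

Flood insurance = $1,386.96 per year
Earthquake insurance = $366.48 per year
Property tax = $6,754.20 × 2 = $13,508.40 per year
Total annual escrow = $15,261.84
Base monthly escrow = $15,261.84 / 12 = $1,271.82
Shortage spread = $424.56 / 12 = $35.38/mo
Adjusted monthly = $1,271.82 + $35.38 = $1,307.20

$1,307.20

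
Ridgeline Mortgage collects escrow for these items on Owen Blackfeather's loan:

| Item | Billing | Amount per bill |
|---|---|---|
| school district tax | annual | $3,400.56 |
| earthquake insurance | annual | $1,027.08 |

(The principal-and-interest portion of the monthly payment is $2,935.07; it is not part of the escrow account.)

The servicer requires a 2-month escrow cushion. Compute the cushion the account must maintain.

School district tax — $3,400.56 per year
Earthquake insurance — $1,027.08 per year
Yearly total = $3,400.56 + $1,027.08 = $4,427.64
Monthly escrow = $4,427.64 ÷ 12 = $368.97
Required cushion = 2 × $368.97 = $737.94

$737.94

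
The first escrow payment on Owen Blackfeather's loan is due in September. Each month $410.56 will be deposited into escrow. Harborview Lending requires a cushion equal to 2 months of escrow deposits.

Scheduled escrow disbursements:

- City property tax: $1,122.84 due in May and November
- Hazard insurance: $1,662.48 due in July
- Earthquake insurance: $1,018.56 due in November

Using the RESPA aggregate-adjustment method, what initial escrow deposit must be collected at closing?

$1,730.84

Cushion = 2 × $410.56 = $821.12
Trial balance (start $0, +$410.56 each month, − disbursements):
  Sep: +$410.56 → $410.56
  Oct: +$410.56 → $821.12
  Nov: +$410.56 − $2,141.40 → -$909.72
  Dec: +$410.56 → -$499.16
  Jan: +$410.56 → -$88.60
  Feb: +$410.56 → $321.96
  Mar: +$410.56 → $732.52
  Apr: +$410.56 → $1,143.08
  May: +$410.56 − $1,122.84 → $430.80
  Jun: +$410.56 → $841.36
  Jul: +$410.56 − $1,662.48 → -$410.56
  Aug: +$410.56 → $0.00
Lowest trial balance = -$909.72 (Nov)
Initial deposit = cushion − low point = $821.12 − (-$909.72) = $1,730.84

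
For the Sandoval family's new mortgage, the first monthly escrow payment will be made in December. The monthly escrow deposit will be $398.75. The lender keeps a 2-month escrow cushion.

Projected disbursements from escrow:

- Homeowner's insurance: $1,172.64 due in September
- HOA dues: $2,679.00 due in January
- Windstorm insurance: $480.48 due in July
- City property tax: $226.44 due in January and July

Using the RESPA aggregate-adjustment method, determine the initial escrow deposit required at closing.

$2,905.44

Cushion = 2 × $398.75 = $797.50
Trial balance (start $0, +$398.75 each month, − disbursements):
  Dec: +$398.75 → $398.75
  Jan: +$398.75 − $2,905.44 → -$2,107.94
  Feb: +$398.75 → -$1,709.19
  Mar: +$398.75 → -$1,310.44
  Apr: +$398.75 → -$911.69
  May: +$398.75 → -$512.94
  Jun: +$398.75 → -$114.19
  Jul: +$398.75 − $706.92 → -$422.36
  Aug: +$398.75 → -$23.61
  Sep: +$398.75 − $1,172.64 → -$797.50
  Oct: +$398.75 → -$398.75
  Nov: +$398.75 → $0.00
Lowest trial balance = -$2,107.94 (Jan)
Initial deposit = cushion − low point = $797.50 − (-$2,107.94) = $2,905.44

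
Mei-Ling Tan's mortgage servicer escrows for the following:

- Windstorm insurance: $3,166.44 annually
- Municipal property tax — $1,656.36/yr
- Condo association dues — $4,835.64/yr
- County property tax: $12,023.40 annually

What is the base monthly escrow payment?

Windstorm insurance: $3,166.44 per year
Municipal property tax: $1,656.36 per year
Condo association dues: $4,835.64 per year
County property tax: $12,023.40 per year
Total per year = $3,166.44 + $1,656.36 + $4,835.64 + $12,023.40 = $21,681.84
Base monthly escrow = $21,681.84 / 12 = $1,806.82

$1,806.82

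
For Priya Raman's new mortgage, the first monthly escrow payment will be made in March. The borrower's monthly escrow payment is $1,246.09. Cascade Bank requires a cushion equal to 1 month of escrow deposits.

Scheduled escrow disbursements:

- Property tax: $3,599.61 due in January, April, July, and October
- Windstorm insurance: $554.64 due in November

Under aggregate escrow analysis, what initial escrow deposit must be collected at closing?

$2,492.18

Cushion = 1 × $1,246.09 = $1,246.09
Trial balance (start $0, +$1,246.09 each month, − disbursements):
  Mar: +$1,246.09 → $1,246.09
  Apr: +$1,246.09 − $3,599.61 → -$1,107.43
  May: +$1,246.09 → $138.66
  Jun: +$1,246.09 → $1,384.75
  Jul: +$1,246.09 − $3,599.61 → -$968.77
  Aug: +$1,246.09 → $277.32
  Sep: +$1,246.09 → $1,523.41
  Oct: +$1,246.09 − $3,599.61 → -$830.11
  Nov: +$1,246.09 − $554.64 → -$138.66
  Dec: +$1,246.09 → $1,107.43
  Jan: +$1,246.09 − $3,599.61 → -$1,246.09
  Feb: +$1,246.09 → $0.00
Lowest trial balance = -$1,246.09 (Jan)
Initial deposit = cushion − low point = $1,246.09 − (-$1,246.09) = $2,492.18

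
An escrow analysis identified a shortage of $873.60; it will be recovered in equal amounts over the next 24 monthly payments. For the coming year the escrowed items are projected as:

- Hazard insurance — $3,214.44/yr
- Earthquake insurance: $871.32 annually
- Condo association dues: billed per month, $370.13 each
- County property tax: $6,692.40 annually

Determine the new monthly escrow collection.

$1,304.71

Hazard insurance: $3,214.44 per year
Earthquake insurance: $871.32 per year
Condo association dues: $370.13 × 12 = $4,441.56 per year
County property tax: $6,692.40 per year
Combined annual = $3,214.44 + $871.32 + $4,441.56 + $6,692.40 = $15,219.72
Per month = $15,219.72 / 12 = $1,268.31
Shortage per month = $873.60 ÷ 24 = $36.40
New monthly escrow = $1,268.31 + $36.40 = $1,304.71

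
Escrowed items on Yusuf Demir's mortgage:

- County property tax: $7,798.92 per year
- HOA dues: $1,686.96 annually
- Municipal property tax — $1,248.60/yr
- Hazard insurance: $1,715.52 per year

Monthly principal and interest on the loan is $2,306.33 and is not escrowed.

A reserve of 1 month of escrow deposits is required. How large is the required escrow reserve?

County property tax: $7,798.92/yr
HOA dues: $1,686.96/yr
Municipal property tax: $1,248.60/yr
Hazard insurance: $1,715.52/yr
Total per year = $12,450.00
Monthly = $12,450.00 / 12 = $1,037.50
Reserve = 1 × $1,037.50 = $1,037.50

$1,037.50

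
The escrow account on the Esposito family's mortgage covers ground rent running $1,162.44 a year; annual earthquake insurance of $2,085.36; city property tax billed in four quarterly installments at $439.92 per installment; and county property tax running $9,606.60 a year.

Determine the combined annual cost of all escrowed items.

Ground rent = $1,162.44 annually
Earthquake insurance = $2,085.36 annually
City property tax = $439.92 × 4 = $1,759.68 annually
County property tax = $9,606.60 annually
Total annual escrow = $1,162.44 + $2,085.36 + $1,759.68 + $9,606.60 = $14,614.08

$14,614.08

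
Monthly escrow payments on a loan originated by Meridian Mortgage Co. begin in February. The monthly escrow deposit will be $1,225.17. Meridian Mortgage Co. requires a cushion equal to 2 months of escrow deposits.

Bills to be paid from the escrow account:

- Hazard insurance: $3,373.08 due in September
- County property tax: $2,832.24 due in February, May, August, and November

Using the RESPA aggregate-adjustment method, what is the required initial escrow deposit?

Cushion = 2 × $1,225.17 = $2,450.34
Trial balance (start $0, +$1,225.17 each month, − disbursements):
  Feb: +$1,225.17 − $2,832.24 → -$1,607.07
  Mar: +$1,225.17 → -$381.90
  Apr: +$1,225.17 → $843.27
  May: +$1,225.17 − $2,832.24 → -$763.80
  Jun: +$1,225.17 → $461.37
  Jul: +$1,225.17 → $1,686.54
  Aug: +$1,225.17 − $2,832.24 → $79.47
  Sep: +$1,225.17 − $3,373.08 → -$2,068.44
  Oct: +$1,225.17 → -$843.27
  Nov: +$1,225.17 − $2,832.24 → -$2,450.34
  Dec: +$1,225.17 → -$1,225.17
  Jan: +$1,225.17 → $0.00
Lowest trial balance = -$2,450.34 (Nov)
Initial deposit = cushion − low point = $2,450.34 − (-$2,450.34) = $4,900.68

$4,900.68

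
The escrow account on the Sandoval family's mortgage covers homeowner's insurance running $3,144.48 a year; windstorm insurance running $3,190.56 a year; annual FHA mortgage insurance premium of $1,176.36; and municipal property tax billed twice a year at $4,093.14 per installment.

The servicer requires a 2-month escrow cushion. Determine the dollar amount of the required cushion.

$2,616.28

Homeowner's insurance = $3,144.48 per year
Windstorm insurance = $3,190.56 per year
FHA mortgage insurance premium = $1,176.36 per year
Municipal property tax = $4,093.14 × 2 = $8,186.28 per year
Combined annual = $15,697.68
Monthly = $15,697.68 / 12 = $1,308.14
Required cushion = 2 × $1,308.14 = $2,616.28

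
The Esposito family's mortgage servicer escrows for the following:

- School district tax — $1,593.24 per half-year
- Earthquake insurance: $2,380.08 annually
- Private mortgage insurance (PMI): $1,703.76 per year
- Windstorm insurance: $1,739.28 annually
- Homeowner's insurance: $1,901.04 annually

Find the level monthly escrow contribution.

School district tax: $1,593.24 × 2 = $3,186.48 annually
Earthquake insurance: $2,380.08 annually
Private mortgage insurance (PMI): $1,703.76 annually
Windstorm insurance: $1,739.28 annually
Homeowner's insurance: $1,901.04 annually
Total per year = $10,910.64
Base monthly escrow = $10,910.64 ÷ 12 = $909.22

$909.22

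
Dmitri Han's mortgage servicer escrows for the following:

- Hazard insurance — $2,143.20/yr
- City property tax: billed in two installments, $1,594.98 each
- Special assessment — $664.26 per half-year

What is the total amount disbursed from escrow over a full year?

$6,661.68

Hazard insurance: $2,143.20 annually
City property tax: $1,594.98 × 2 = $3,189.96 annually
Special assessment: $664.26 × 2 = $1,328.52 annually
Total per year = $2,143.20 + $3,189.96 + $1,328.52 = $6,661.68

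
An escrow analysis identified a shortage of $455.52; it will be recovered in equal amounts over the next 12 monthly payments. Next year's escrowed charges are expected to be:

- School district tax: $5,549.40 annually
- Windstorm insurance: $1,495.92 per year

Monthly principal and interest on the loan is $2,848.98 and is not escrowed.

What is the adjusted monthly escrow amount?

$625.07

School district tax: $5,549.40/yr
Windstorm insurance: $1,495.92/yr
Yearly total = $7,045.32
Base monthly escrow = $7,045.32 / 12 = $587.11
Shortage per month = $455.52 / 12 = $37.96
New monthly escrow = $587.11 + $37.96 = $625.07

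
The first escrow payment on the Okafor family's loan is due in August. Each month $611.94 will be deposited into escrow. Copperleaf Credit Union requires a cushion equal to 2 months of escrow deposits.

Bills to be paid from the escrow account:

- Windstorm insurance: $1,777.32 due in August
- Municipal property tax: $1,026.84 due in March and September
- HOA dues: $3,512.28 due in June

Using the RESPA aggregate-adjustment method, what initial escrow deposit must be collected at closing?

Cushion = 2 × $611.94 = $1,223.88
Trial balance (start $0, +$611.94 each month, − disbursements):
  Aug: +$611.94 − $1,777.32 → -$1,165.38
  Sep: +$611.94 − $1,026.84 → -$1,580.28
  Oct: +$611.94 → -$968.34
  Nov: +$611.94 → -$356.40
  Dec: +$611.94 → $255.54
  Jan: +$611.94 → $867.48
  Feb: +$611.94 → $1,479.42
  Mar: +$611.94 − $1,026.84 → $1,064.52
  Apr: +$611.94 → $1,676.46
  May: +$611.94 → $2,288.40
  Jun: +$611.94 − $3,512.28 → -$611.94
  Jul: +$611.94 → $0.00
Lowest trial balance = -$1,580.28 (Sep)
Initial deposit = cushion − low point = $1,223.88 − (-$1,580.28) = $2,804.16

$2,804.16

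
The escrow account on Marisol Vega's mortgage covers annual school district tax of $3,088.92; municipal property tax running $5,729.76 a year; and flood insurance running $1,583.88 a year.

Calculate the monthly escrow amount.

School district tax: $3,088.92 annually
Municipal property tax: $5,729.76 annually
Flood insurance: $1,583.88 annually
Total per year = $3,088.92 + $5,729.76 + $1,583.88 = $10,402.56
Monthly escrow = $10,402.56 / 12 = $866.88

$866.88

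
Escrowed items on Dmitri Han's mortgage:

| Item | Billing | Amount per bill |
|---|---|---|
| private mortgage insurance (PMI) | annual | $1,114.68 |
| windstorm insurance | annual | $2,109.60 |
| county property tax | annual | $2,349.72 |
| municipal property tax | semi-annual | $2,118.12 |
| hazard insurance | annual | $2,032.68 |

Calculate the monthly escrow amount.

Private mortgage insurance (PMI) = $1,114.68 per year
Windstorm insurance = $2,109.60 per year
County property tax = $2,349.72 per year
Municipal property tax = $2,118.12 × 2 = $4,236.24 per year
Hazard insurance = $2,032.68 per year
Combined annual = $11,842.92
Monthly escrow = $11,842.92 ÷ 12 = $986.91

$986.91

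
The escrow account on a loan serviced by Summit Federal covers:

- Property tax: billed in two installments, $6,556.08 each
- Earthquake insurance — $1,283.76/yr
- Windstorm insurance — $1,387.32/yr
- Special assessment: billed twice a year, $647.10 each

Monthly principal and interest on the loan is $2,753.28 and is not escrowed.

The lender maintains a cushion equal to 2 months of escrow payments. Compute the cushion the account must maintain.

Property tax — $6,556.08 × 2 = $13,112.16
Earthquake insurance — $1,283.76
Windstorm insurance — $1,387.32
Special assessment — $647.10 × 2 = $1,294.20
Total per year = $13,112.16 + $1,283.76 + $1,387.32 + $1,294.20 = $17,077.44
Base monthly escrow = $17,077.44 / 12 = $1,423.12
Cushion = 2 × $1,423.12 = $2,846.24

$2,846.24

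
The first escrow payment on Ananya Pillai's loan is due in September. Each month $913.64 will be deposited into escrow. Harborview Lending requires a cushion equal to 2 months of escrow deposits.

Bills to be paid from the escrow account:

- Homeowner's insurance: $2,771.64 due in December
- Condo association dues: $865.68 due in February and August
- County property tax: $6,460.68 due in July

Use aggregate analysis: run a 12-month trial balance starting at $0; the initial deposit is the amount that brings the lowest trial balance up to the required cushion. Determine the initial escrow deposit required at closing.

Cushion = 2 × $913.64 = $1,827.28
Trial balance (start $0, +$913.64 each month, − disbursements):
  Sep: +$913.64 → $913.64
  Oct: +$913.64 → $1,827.28
  Nov: +$913.64 → $2,740.92
  Dec: +$913.64 − $2,771.64 → $882.92
  Jan: +$913.64 → $1,796.56
  Feb: +$913.64 − $865.68 → $1,844.52
  Mar: +$913.64 → $2,758.16
  Apr: +$913.64 → $3,671.80
  May: +$913.64 → $4,585.44
  Jun: +$913.64 → $5,499.08
  Jul: +$913.64 − $6,460.68 → -$47.96
  Aug: +$913.64 − $865.68 → $0.00
Lowest trial balance = -$47.96 (Jul)
Initial deposit = cushion − low point = $1,827.28 − (-$47.96) = $1,875.24

$1,875.24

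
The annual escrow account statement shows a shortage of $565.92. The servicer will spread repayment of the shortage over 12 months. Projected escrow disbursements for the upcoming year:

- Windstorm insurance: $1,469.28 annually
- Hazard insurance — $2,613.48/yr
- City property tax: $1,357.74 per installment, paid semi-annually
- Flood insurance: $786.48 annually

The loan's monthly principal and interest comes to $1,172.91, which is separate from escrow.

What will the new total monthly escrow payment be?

Windstorm insurance = $1,469.28
Hazard insurance = $2,613.48
City property tax = $1,357.74 × 2 = $2,715.48
Flood insurance = $786.48
Annual escrow total = $1,469.28 + $2,613.48 + $2,715.48 + $786.48 = $7,584.72
Per month = $7,584.72 / 12 = $632.06
Shortage per month = $565.92 ÷ 12 = $47.16
Adjusted monthly = $632.06 + $47.16 = $679.22

$679.22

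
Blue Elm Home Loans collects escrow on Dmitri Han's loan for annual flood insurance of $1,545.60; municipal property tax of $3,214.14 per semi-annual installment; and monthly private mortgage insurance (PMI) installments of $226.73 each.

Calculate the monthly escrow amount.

$891.22

Flood insurance — $1,545.60 annually
Municipal property tax — $3,214.14 × 2 = $6,428.28 annually
Private mortgage insurance (PMI) — $226.73 × 12 = $2,720.76 annually
Total annual escrow = $1,545.60 + $6,428.28 + $2,720.76 = $10,694.64
Base monthly escrow = $10,694.64 ÷ 12 = $891.22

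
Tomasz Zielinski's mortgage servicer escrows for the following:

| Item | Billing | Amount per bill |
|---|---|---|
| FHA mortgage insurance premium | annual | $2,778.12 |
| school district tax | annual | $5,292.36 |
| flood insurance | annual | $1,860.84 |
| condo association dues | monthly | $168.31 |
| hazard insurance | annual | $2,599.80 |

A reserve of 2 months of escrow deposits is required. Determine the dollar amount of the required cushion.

$2,425.14

FHA mortgage insurance premium = $2,778.12
School district tax = $5,292.36
Flood insurance = $1,860.84
Condo association dues = $168.31 × 12 = $2,019.72
Hazard insurance = $2,599.80
Total annual escrow = $2,778.12 + $5,292.36 + $1,860.84 + $2,019.72 + $2,599.80 = $14,550.84
Base monthly escrow = $14,550.84 / 12 = $1,212.57
Cushion = 2 × $1,212.57 = $2,425.14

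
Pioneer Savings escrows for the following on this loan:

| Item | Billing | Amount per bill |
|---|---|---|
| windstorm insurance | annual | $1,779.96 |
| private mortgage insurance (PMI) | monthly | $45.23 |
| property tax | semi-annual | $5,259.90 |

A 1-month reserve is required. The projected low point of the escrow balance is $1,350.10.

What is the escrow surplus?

$279.89

Windstorm insurance = $1,779.96 per year
Private mortgage insurance (PMI) = $45.23 × 12 = $542.76 per year
Property tax = $5,259.90 × 2 = $10,519.80 per year
Total per year = $1,779.96 + $542.76 + $10,519.80 = $12,842.52
Base monthly escrow = $12,842.52 / 12 = $1,070.21
Cushion = 1 × $1,070.21 = $1,070.21
Excess over cushion: $1,350.10 − $1,070.21 = $279.89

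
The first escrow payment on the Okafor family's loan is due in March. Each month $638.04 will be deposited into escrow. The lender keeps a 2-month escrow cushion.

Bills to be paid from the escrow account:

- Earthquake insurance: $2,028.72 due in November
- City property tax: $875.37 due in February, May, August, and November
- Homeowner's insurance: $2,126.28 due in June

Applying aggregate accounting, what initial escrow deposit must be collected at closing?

Cushion = 2 × $638.04 = $1,276.08
Trial balance (start $0, +$638.04 each month, − disbursements):
  Mar: +$638.04 → $638.04
  Apr: +$638.04 → $1,276.08
  May: +$638.04 − $875.37 → $1,038.75
  Jun: +$638.04 − $2,126.28 → -$449.49
  Jul: +$638.04 → $188.55
  Aug: +$638.04 − $875.37 → -$48.78
  Sep: +$638.04 → $589.26
  Oct: +$638.04 → $1,227.30
  Nov: +$638.04 − $2,904.09 → -$1,038.75
  Dec: +$638.04 → -$400.71
  Jan: +$638.04 → $237.33
  Feb: +$638.04 − $875.37 → $0.00
Lowest trial balance = -$1,038.75 (Nov)
Initial deposit = cushion − low point = $1,276.08 − (-$1,038.75) = $2,314.83

$2,314.83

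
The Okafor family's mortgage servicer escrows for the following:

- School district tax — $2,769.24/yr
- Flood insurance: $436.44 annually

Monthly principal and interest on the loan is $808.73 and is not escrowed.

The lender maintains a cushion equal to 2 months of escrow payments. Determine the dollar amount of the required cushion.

$534.28

School district tax: $2,769.24/yr
Flood insurance: $436.44/yr
Total annual escrow = $2,769.24 + $436.44 = $3,205.68
Monthly = $3,205.68 ÷ 12 = $267.14
Reserve = 2 × $267.14 = $534.28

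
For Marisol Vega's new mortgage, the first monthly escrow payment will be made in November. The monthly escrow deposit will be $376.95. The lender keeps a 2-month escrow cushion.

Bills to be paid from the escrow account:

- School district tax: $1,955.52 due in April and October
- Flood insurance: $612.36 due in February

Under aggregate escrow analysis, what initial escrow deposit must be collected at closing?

Cushion = 2 × $376.95 = $753.90
Trial balance (start $0, +$376.95 each month, − disbursements):
  Nov: +$376.95 → $376.95
  Dec: +$376.95 → $753.90
  Jan: +$376.95 → $1,130.85
  Feb: +$376.95 − $612.36 → $895.44
  Mar: +$376.95 → $1,272.39
  Apr: +$376.95 − $1,955.52 → -$306.18
  May: +$376.95 → $70.77
  Jun: +$376.95 → $447.72
  Jul: +$376.95 → $824.67
  Aug: +$376.95 → $1,201.62
  Sep: +$376.95 → $1,578.57
  Oct: +$376.95 − $1,955.52 → $0.00
Lowest trial balance = -$306.18 (Apr)
Initial deposit = cushion − low point = $753.90 − (-$306.18) = $1,060.08

$1,060.08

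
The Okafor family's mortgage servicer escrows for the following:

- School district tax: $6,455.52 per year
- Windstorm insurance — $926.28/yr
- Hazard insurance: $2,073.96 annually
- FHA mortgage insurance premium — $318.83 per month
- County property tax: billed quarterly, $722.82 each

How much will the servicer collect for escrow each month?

$1,347.75

School district tax = $6,455.52
Windstorm insurance = $926.28
Hazard insurance = $2,073.96
FHA mortgage insurance premium = $318.83 × 12 = $3,825.96
County property tax = $722.82 × 4 = $2,891.28
Total per year = $6,455.52 + $926.28 + $2,073.96 + $3,825.96 + $2,891.28 = $16,173.00
Base monthly escrow = $16,173.00 ÷ 12 = $1,347.75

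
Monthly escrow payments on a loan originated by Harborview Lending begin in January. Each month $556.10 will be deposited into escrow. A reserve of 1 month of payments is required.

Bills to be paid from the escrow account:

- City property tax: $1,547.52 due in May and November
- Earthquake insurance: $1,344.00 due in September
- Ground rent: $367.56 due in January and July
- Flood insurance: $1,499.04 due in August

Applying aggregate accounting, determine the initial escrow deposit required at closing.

$1,112.20

Cushion = 1 × $556.10 = $556.10
Trial balance (start $0, +$556.10 each month, − disbursements):
  Jan: +$556.10 − $367.56 → $188.54
  Feb: +$556.10 → $744.64
  Mar: +$556.10 → $1,300.74
  Apr: +$556.10 → $1,856.84
  May: +$556.10 − $1,547.52 → $865.42
  Jun: +$556.10 → $1,421.52
  Jul: +$556.10 − $367.56 → $1,610.06
  Aug: +$556.10 − $1,499.04 → $667.12
  Sep: +$556.10 − $1,344.00 → -$120.78
  Oct: +$556.10 → $435.32
  Nov: +$556.10 − $1,547.52 → -$556.10
  Dec: +$556.10 → $0.00
Lowest trial balance = -$556.10 (Nov)
Initial deposit = cushion − low point = $556.10 − (-$556.10) = $1,112.20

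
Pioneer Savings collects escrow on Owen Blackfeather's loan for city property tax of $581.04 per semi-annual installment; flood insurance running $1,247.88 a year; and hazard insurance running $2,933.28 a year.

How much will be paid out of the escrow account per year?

$5,343.24

City property tax = $581.04 × 2 = $1,162.08 annually
Flood insurance = $1,247.88 annually
Hazard insurance = $2,933.28 annually
Combined annual = $5,343.24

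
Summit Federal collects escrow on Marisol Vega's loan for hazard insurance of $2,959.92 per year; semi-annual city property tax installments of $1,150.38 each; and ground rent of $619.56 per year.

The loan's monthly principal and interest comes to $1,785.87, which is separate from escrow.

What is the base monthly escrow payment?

$490.02

Hazard insurance — $2,959.92 annually
City property tax — $1,150.38 × 2 = $2,300.76 annually
Ground rent — $619.56 annually
Total per year = $5,880.24
Monthly = $5,880.24 / 12 = $490.02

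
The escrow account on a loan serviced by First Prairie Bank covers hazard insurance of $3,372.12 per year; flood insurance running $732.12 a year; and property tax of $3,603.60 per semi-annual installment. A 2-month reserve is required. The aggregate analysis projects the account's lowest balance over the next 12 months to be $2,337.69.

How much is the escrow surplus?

$452.45

Hazard insurance = $3,372.12 per year
Flood insurance = $732.12 per year
Property tax = $3,603.60 × 2 = $7,207.20 per year
Total annual escrow = $11,311.44
Per month = $11,311.44 / 12 = $942.62
Cushion = 2 × $942.62 = $1,885.24
Surplus = $2,337.69 − $1,885.24 = $452.45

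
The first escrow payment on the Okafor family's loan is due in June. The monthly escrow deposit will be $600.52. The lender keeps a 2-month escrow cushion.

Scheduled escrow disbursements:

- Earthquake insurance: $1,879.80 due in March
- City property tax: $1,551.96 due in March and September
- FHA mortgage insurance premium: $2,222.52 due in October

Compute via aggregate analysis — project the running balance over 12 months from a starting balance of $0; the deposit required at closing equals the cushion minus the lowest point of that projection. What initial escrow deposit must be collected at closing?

Cushion = 2 × $600.52 = $1,201.04
Trial balance (start $0, +$600.52 each month, − disbursements):
  Jun: +$600.52 → $600.52
  Jul: +$600.52 → $1,201.04
  Aug: +$600.52 → $1,801.56
  Sep: +$600.52 − $1,551.96 → $850.12
  Oct: +$600.52 − $2,222.52 → -$771.88
  Nov: +$600.52 → -$171.36
  Dec: +$600.52 → $429.16
  Jan: +$600.52 → $1,029.68
  Feb: +$600.52 → $1,630.20
  Mar: +$600.52 − $3,431.76 → -$1,201.04
  Apr: +$600.52 → -$600.52
  May: +$600.52 → $0.00
Lowest trial balance = -$1,201.04 (Mar)
Initial deposit = cushion − low point = $1,201.04 − (-$1,201.04) = $2,402.08

$2,402.08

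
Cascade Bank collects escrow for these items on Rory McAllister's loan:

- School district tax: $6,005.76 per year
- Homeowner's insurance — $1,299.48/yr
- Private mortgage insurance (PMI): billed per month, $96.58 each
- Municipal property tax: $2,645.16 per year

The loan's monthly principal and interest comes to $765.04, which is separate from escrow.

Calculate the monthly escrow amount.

School district tax — $6,005.76/yr
Homeowner's insurance — $1,299.48/yr
Private mortgage insurance (PMI) — $96.58 × 12 = $1,158.96/yr
Municipal property tax — $2,645.16/yr
Combined annual = $11,109.36
Base monthly escrow = $11,109.36 / 12 = $925.78

$925.78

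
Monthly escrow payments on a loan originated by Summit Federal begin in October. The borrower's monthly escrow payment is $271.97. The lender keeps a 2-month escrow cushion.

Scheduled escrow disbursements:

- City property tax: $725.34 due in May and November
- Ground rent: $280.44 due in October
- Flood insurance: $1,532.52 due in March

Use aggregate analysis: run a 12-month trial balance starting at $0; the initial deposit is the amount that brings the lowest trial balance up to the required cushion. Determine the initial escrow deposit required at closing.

$1,631.82

Cushion = 2 × $271.97 = $543.94
Trial balance (start $0, +$271.97 each month, − disbursements):
  Oct: +$271.97 − $280.44 → -$8.47
  Nov: +$271.97 − $725.34 → -$461.84
  Dec: +$271.97 → -$189.87
  Jan: +$271.97 → $82.10
  Feb: +$271.97 → $354.07
  Mar: +$271.97 − $1,532.52 → -$906.48
  Apr: +$271.97 → -$634.51
  May: +$271.97 − $725.34 → -$1,087.88
  Jun: +$271.97 → -$815.91
  Jul: +$271.97 → -$543.94
  Aug: +$271.97 → -$271.97
  Sep: +$271.97 → $0.00
Lowest trial balance = -$1,087.88 (May)
Initial deposit = cushion − low point = $543.94 − (-$1,087.88) = $1,631.82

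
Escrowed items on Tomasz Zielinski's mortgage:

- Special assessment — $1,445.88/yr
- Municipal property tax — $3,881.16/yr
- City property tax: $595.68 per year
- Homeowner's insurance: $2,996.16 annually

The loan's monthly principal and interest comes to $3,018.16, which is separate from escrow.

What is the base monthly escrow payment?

$743.24

Special assessment: $1,445.88 annually
Municipal property tax: $3,881.16 annually
City property tax: $595.68 annually
Homeowner's insurance: $2,996.16 annually
Combined annual = $8,918.88
Base monthly escrow = $8,918.88 ÷ 12 = $743.24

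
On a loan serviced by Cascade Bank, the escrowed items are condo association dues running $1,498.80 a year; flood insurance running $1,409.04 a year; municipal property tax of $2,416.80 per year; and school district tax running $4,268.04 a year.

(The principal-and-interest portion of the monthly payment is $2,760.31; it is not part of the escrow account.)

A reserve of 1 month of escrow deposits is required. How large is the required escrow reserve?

$799.39

Condo association dues — $1,498.80 per year
Flood insurance — $1,409.04 per year
Municipal property tax — $2,416.80 per year
School district tax — $4,268.04 per year
Total per year = $1,498.80 + $1,409.04 + $2,416.80 + $4,268.04 = $9,592.68
Base monthly escrow = $9,592.68 ÷ 12 = $799.39
Cushion = 1 × $799.39 = $799.39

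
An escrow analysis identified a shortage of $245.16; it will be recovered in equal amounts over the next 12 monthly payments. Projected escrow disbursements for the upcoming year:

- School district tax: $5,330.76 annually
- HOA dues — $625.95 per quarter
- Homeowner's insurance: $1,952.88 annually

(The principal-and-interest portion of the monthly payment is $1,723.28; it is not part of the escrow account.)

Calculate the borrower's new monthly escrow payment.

School district tax: $5,330.76 annually
HOA dues: $625.95 × 4 = $2,503.80 annually
Homeowner's insurance: $1,952.88 annually
Total annual escrow = $5,330.76 + $2,503.80 + $1,952.88 = $9,787.44
Base monthly escrow = $9,787.44 ÷ 12 = $815.62
Shortage per month = $245.16 / 12 = $20.43
New monthly escrow = $815.62 + $20.43 = $836.05

$836.05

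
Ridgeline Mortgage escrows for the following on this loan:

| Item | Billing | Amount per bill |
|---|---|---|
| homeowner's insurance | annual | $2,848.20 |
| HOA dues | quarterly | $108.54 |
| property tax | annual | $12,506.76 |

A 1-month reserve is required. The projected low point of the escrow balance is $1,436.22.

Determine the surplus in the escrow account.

$120.46

Homeowner's insurance = $2,848.20 per year
HOA dues = $108.54 × 4 = $434.16 per year
Property tax = $12,506.76 per year
Yearly total = $15,789.12
Per month = $15,789.12 ÷ 12 = $1,315.76
Required reserve = 1 × $1,315.76 = $1,315.76
Excess over cushion: $1,436.22 − $1,315.76 = $120.46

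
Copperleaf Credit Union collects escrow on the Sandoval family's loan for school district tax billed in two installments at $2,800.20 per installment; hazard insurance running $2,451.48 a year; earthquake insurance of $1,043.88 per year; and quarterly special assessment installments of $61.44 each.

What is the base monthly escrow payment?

School district tax — $2,800.20 × 2 = $5,600.40
Hazard insurance — $2,451.48
Earthquake insurance — $1,043.88
Special assessment — $61.44 × 4 = $245.76
Total annual escrow = $5,600.40 + $2,451.48 + $1,043.88 + $245.76 = $9,341.52
Per month = $9,341.52 / 12 = $778.46

$778.46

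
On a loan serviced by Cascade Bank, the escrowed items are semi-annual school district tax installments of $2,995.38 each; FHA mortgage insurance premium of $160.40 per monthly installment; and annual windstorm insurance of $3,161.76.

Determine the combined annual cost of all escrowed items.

$11,077.32

School district tax — $2,995.38 × 2 = $5,990.76
FHA mortgage insurance premium — $160.40 × 12 = $1,924.80
Windstorm insurance — $3,161.76
Combined annual = $5,990.76 + $1,924.80 + $3,161.76 = $11,077.32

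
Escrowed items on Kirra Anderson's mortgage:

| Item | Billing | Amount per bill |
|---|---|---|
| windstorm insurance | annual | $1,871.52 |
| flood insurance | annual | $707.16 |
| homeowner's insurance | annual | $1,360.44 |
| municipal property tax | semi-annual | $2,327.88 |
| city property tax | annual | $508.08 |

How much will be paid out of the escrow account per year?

$9,102.96

Windstorm insurance = $1,871.52
Flood insurance = $707.16
Homeowner's insurance = $1,360.44
Municipal property tax = $2,327.88 × 2 = $4,655.76
City property tax = $508.08
Total annual escrow = $1,871.52 + $707.16 + $1,360.44 + $4,655.76 + $508.08 = $9,102.96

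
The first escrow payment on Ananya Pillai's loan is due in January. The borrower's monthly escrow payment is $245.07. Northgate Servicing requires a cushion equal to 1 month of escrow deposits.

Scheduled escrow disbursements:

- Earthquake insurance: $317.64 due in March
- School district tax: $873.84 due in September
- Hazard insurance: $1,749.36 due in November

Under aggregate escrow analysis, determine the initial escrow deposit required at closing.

$490.14

Cushion = 1 × $245.07 = $245.07
Trial balance (start $0, +$245.07 each month, − disbursements):
  Jan: +$245.07 → $245.07
  Feb: +$245.07 → $490.14
  Mar: +$245.07 − $317.64 → $417.57
  Apr: +$245.07 → $662.64
  May: +$245.07 → $907.71
  Jun: +$245.07 → $1,152.78
  Jul: +$245.07 → $1,397.85
  Aug: +$245.07 → $1,642.92
  Sep: +$245.07 − $873.84 → $1,014.15
  Oct: +$245.07 → $1,259.22
  Nov: +$245.07 − $1,749.36 → -$245.07
  Dec: +$245.07 → $0.00
Lowest trial balance = -$245.07 (Nov)
Initial deposit = cushion − low point = $245.07 − (-$245.07) = $490.14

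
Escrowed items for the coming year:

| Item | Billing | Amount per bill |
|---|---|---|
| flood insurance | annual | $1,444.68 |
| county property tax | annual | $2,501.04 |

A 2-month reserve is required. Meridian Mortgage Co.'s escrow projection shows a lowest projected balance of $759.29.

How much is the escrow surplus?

Flood insurance = $1,444.68/yr
County property tax = $2,501.04/yr
Annual escrow total = $3,945.72
Per month = $3,945.72 / 12 = $328.81
Required reserve = 2 × $328.81 = $657.62
Surplus = $759.29 − $657.62 = $101.67

$101.67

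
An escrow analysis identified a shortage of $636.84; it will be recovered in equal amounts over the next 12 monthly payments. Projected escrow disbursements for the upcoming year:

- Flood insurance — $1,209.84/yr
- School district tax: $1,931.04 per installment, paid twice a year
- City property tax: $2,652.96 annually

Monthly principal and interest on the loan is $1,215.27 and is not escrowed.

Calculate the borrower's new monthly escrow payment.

$696.81

Flood insurance = $1,209.84 annually
School district tax = $1,931.04 × 2 = $3,862.08 annually
City property tax = $2,652.96 annually
Total annual escrow = $1,209.84 + $3,862.08 + $2,652.96 = $7,724.88
Monthly escrow = $7,724.88 / 12 = $643.74
Shortage spread = $636.84 ÷ 12 = $53.07/mo
New monthly escrow = $643.74 + $53.07 = $696.81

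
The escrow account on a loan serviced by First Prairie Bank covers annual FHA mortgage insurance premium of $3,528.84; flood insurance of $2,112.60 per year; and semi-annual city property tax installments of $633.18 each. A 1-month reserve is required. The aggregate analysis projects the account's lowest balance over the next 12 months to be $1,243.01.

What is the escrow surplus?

FHA mortgage insurance premium = $3,528.84 per year
Flood insurance = $2,112.60 per year
City property tax = $633.18 × 2 = $1,266.36 per year
Combined annual = $3,528.84 + $2,112.60 + $1,266.36 = $6,907.80
Per month = $6,907.80 / 12 = $575.65
Required cushion = 1 × $575.65 = $575.65
Excess over cushion: $1,243.01 − $575.65 = $667.36

$667.36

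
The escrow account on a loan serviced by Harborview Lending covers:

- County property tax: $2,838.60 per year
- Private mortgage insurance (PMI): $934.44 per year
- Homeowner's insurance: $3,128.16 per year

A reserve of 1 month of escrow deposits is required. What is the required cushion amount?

County property tax — $2,838.60/yr
Private mortgage insurance (PMI) — $934.44/yr
Homeowner's insurance — $3,128.16/yr
Annual escrow total = $6,901.20
Monthly = $6,901.20 ÷ 12 = $575.10
Required cushion = 1 × $575.10 = $575.10

$575.10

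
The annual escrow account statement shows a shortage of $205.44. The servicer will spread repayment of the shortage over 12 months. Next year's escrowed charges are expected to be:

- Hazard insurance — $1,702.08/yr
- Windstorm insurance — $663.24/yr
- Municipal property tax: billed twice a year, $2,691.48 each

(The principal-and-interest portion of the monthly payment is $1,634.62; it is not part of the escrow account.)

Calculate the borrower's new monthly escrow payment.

Hazard insurance: $1,702.08/yr
Windstorm insurance: $663.24/yr
Municipal property tax: $2,691.48 × 2 = $5,382.96/yr
Total per year = $1,702.08 + $663.24 + $5,382.96 = $7,748.28
Base monthly escrow = $7,748.28 / 12 = $645.69
Shortage per month = $205.44 / 12 = $17.12
Adjusted monthly = $645.69 + $17.12 = $662.81

$662.81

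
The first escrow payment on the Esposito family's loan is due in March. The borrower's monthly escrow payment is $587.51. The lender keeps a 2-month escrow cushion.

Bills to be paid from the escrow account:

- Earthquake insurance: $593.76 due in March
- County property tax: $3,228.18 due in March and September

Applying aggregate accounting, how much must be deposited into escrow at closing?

$4,409.45

Cushion = 2 × $587.51 = $1,175.02
Trial balance (start $0, +$587.51 each month, − disbursements):
  Mar: +$587.51 − $3,821.94 → -$3,234.43
  Apr: +$587.51 → -$2,646.92
  May: +$587.51 → -$2,059.41
  Jun: +$587.51 → -$1,471.90
  Jul: +$587.51 → -$884.39
  Aug: +$587.51 → -$296.88
  Sep: +$587.51 − $3,228.18 → -$2,937.55
  Oct: +$587.51 → -$2,350.04
  Nov: +$587.51 → -$1,762.53
  Dec: +$587.51 → -$1,175.02
  Jan: +$587.51 → -$587.51
  Feb: +$587.51 → $0.00
Lowest trial balance = -$3,234.43 (Mar)
Initial deposit = cushion − low point = $1,175.02 − (-$3,234.43) = $4,409.45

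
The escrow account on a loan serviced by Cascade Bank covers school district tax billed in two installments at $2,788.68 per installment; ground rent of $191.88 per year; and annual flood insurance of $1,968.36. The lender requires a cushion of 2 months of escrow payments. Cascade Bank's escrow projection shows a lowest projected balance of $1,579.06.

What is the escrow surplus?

School district tax — $2,788.68 × 2 = $5,577.36 per year
Ground rent — $191.88 per year
Flood insurance — $1,968.36 per year
Combined annual = $5,577.36 + $191.88 + $1,968.36 = $7,737.60
Per month = $7,737.60 ÷ 12 = $644.80
Required cushion = 2 × $644.80 = $1,289.60
Excess over cushion: $1,579.06 − $1,289.60 = $289.46

$289.46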